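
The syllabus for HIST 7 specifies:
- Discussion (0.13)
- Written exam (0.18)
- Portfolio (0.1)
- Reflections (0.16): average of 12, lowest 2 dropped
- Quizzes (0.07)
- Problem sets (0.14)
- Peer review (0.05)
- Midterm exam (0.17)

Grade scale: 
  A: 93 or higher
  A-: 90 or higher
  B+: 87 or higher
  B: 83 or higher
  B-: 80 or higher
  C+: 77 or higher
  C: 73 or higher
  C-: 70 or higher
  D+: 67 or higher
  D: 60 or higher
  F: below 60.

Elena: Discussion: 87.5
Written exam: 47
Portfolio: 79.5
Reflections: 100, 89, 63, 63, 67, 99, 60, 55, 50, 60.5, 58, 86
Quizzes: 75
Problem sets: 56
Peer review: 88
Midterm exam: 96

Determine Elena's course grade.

Reflections: drop 50, 55 → average of remaining 10 = 745.5/10 = 74.55
Weighted total:
  Discussion 87.5 × 0.13 = 11.375
  Written exam 47 × 0.18 = 8.46
  Portfolio 79.5 × 0.1 = 7.95
  Reflections 74.55 × 0.16 = 11.928
  Quizzes 75 × 0.07 = 5.25
  Problem sets 56 × 0.14 = 7.84
  Peer review 88 × 0.05 = 4.4
  Midterm exam 96 × 0.17 = 16.32
Sum = 73.523
73.523 is ≥ 73 and < 77 → C

C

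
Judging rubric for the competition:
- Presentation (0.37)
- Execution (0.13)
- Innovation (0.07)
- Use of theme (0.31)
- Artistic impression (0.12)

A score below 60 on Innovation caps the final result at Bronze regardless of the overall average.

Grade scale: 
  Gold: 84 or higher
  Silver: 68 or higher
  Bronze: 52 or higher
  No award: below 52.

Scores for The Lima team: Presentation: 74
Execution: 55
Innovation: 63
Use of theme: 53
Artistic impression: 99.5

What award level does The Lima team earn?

Innovation score 63 ≥ 60: minimum met.
Weighted total:
  Presentation 74 × 0.37 = 27.38
  Execution 55 × 0.13 = 7.15
  Innovation 63 × 0.07 = 4.41
  Use of theme 53 × 0.31 = 16.43
  Artistic impression 99.5 × 0.12 = 11.94
Sum = 67.31
67.31 is ≥ 52 and < 68 → Bronze

Bronze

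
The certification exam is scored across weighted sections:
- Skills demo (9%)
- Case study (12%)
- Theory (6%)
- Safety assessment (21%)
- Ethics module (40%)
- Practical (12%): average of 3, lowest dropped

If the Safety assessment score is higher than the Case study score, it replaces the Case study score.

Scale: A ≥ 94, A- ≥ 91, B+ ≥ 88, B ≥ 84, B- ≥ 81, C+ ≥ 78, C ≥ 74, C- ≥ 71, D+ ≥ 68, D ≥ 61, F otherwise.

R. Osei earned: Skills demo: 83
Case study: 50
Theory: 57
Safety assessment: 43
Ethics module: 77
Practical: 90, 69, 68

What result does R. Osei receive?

Practical: drop 68 → average of remaining 2 = 159/2 = 79.5
Safety assessment (43) ≤ Case study (50), so Case study stays at 50.
Weighted total:
  Skills demo 83 × 0.09 = 7.47
  Case study 50 × 0.12 = 6
  Theory 57 × 0.06 = 3.42
  Safety assessment 43 × 0.21 = 9.03
  Ethics module 77 × 0.4 = 30.8
  Practical 79.5 × 0.12 = 9.54
Sum = 66.26
66.26 is ≥ 61 and < 68 → D

D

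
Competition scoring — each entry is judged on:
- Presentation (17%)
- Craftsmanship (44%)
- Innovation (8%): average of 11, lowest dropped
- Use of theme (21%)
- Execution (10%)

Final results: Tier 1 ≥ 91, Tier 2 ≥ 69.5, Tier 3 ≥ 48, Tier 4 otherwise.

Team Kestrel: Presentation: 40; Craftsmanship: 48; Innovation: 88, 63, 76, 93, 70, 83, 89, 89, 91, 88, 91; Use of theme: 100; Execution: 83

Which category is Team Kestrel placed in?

Tier 3

Innovation: drop 63 → average of remaining 10 = 858/10 = 85.8
Weighted total:
  Presentation 40 × 0.17 = 6.8
  Craftsmanship 48 × 0.44 = 21.12
  Innovation 85.8 × 0.08 = 6.864
  Use of theme 100 × 0.21 = 21
  Execution 83 × 0.1 = 8.3
Sum = 64.084
64.084 is ≥ 48 and < 69.5 → Tier 3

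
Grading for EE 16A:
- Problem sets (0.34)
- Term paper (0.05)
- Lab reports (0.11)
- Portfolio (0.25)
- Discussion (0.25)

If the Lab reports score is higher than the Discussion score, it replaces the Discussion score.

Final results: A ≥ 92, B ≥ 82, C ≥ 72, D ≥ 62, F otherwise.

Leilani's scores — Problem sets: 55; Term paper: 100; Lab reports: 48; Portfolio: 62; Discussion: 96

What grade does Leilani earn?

Lab reports (48) ≤ Discussion (96), so Discussion stays at 96.
Weighted total:
  Problem sets 55 × 0.34 = 18.7
  Term paper 100 × 0.05 = 5
  Lab reports 48 × 0.11 = 5.28
  Portfolio 62 × 0.25 = 15.5
  Discussion 96 × 0.25 = 24
Sum = 68.48
68.48 is ≥ 62 and < 72 → D

D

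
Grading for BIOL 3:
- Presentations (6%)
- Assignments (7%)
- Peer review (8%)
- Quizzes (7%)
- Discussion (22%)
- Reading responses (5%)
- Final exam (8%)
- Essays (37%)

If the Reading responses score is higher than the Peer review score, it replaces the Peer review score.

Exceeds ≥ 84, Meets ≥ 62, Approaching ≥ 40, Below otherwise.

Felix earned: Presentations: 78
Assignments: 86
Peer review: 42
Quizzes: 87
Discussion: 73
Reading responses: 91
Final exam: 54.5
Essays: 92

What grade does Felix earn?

Meets

Reading responses (91) > Peer review (42), so Peer review counts as 91.
Weighted total:
  Presentations 78 × 0.06 = 4.68
  Assignments 86 × 0.07 = 6.02
  Peer review 91 × 0.08 = 7.28
  Quizzes 87 × 0.07 = 6.09
  Discussion 73 × 0.22 = 16.06
  Reading responses 91 × 0.05 = 4.55
  Final exam 54.5 × 0.08 = 4.36
  Essays 92 × 0.37 = 34.04
Sum = 83.08
83.08 is ≥ 62 and < 84 → Meets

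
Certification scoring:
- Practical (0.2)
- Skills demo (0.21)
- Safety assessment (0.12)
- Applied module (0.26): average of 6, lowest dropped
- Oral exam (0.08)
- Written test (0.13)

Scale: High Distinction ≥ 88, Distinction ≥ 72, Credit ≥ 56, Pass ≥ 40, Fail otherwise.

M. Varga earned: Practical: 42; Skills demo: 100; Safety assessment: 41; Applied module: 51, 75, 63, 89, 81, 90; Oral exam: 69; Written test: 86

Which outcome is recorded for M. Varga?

Credit

Applied module: drop 51 → average of remaining 5 = 398/5 = 79.6
Weighted total:
  Practical 42 × 0.2 = 8.4
  Skills demo 100 × 0.21 = 21
  Safety assessment 41 × 0.12 = 4.92
  Applied module 79.6 × 0.26 = 20.696
  Oral exam 69 × 0.08 = 5.52
  Written test 86 × 0.13 = 11.18
Sum = 71.716
71.716 is ≥ 56 and < 72 → Credit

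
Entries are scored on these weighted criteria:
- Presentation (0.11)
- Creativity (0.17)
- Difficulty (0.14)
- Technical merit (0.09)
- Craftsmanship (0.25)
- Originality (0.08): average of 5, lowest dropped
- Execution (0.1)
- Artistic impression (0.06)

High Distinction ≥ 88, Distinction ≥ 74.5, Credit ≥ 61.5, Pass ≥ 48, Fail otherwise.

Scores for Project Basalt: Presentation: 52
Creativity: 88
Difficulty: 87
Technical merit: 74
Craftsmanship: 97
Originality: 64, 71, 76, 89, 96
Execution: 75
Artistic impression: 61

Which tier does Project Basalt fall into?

Distinction

Originality: drop 64 → average of remaining 4 = 332/4 = 83
Weighted total:
  Presentation 52 × 0.11 = 5.72
  Creativity 88 × 0.17 = 14.96
  Difficulty 87 × 0.14 = 12.18
  Technical merit 74 × 0.09 = 6.66
  Craftsmanship 97 × 0.25 = 24.25
  Originality 83 × 0.08 = 6.64
  Execution 75 × 0.1 = 7.5
  Artistic impression 61 × 0.06 = 3.66
Sum = 81.57
81.57 is ≥ 74.5 and < 88 → Distinction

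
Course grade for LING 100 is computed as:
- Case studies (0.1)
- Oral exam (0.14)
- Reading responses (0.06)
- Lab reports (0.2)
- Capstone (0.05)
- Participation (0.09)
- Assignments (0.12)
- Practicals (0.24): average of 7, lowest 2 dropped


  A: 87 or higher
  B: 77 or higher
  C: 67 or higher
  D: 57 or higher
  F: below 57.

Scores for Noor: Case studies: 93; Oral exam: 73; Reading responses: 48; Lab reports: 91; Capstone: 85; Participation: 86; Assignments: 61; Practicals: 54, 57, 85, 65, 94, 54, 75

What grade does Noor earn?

Practicals: drop 54, 54 → average of remaining 5 = 376/5 = 75.2
Weighted total:
  Case studies 93 × 0.1 = 9.3
  Oral exam 73 × 0.14 = 10.22
  Reading responses 48 × 0.06 = 2.88
  Lab reports 91 × 0.2 = 18.2
  Capstone 85 × 0.05 = 4.25
  Participation 86 × 0.09 = 7.74
  Assignments 61 × 0.12 = 7.32
  Practicals 75.2 × 0.24 = 18.048
Sum = 77.958
77.958 is ≥ 77 and < 87 → B

B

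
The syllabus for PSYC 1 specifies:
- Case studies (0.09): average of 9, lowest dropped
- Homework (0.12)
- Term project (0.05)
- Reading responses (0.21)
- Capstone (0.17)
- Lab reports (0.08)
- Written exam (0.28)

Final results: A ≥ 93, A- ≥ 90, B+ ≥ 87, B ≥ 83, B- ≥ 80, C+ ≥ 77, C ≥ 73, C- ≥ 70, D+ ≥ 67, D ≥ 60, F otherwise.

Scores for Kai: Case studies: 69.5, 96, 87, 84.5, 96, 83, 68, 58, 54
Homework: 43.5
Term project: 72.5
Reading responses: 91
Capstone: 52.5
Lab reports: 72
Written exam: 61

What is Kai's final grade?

D

Case studies: drop 54 → average of remaining 8 = 642/8 = 80.25
Weighted total:
  Case studies 80.25 × 0.09 = 7.2225
  Homework 43.5 × 0.12 = 5.22
  Term project 72.5 × 0.05 = 3.625
  Reading responses 91 × 0.21 = 19.11
  Capstone 52.5 × 0.17 = 8.925
  Lab reports 72 × 0.08 = 5.76
  Written exam 61 × 0.28 = 17.08
Sum = 66.9425
66.9425 is ≥ 60 and < 67 → D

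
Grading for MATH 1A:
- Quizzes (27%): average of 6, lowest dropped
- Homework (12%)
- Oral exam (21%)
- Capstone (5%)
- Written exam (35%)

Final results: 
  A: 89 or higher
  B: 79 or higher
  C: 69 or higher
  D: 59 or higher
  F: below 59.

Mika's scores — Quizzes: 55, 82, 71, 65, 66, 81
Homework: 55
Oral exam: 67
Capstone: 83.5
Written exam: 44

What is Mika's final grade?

Quizzes: drop 55 → average of remaining 5 = 365/5 = 73
Weighted total:
  Quizzes 73 × 0.27 = 19.71
  Homework 55 × 0.12 = 6.6
  Oral exam 67 × 0.21 = 14.07
  Capstone 83.5 × 0.05 = 4.175
  Written exam 44 × 0.35 = 15.4
Sum = 59.955
59.955 is ≥ 59 and < 69 → D

D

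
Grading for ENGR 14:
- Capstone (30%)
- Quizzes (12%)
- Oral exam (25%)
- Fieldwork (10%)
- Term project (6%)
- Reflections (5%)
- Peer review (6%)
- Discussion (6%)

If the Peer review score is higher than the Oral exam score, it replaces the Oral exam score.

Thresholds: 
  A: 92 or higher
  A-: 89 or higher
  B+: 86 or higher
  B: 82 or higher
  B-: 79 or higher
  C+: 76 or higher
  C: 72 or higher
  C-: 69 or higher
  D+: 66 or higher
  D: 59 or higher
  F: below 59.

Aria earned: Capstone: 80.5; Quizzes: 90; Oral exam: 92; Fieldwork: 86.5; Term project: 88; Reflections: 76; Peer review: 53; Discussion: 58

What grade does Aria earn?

Peer review (53) ≤ Oral exam (92), so Oral exam stays at 92.
Weighted total:
  Capstone 80.5 × 0.3 = 24.15
  Quizzes 90 × 0.12 = 10.8
  Oral exam 92 × 0.25 = 23
  Fieldwork 86.5 × 0.1 = 8.65
  Term project 88 × 0.06 = 5.28
  Reflections 76 × 0.05 = 3.8
  Peer review 53 × 0.06 = 3.18
  Discussion 58 × 0.06 = 3.48
Sum = 82.34
82.34 is ≥ 82 and < 86 → B

B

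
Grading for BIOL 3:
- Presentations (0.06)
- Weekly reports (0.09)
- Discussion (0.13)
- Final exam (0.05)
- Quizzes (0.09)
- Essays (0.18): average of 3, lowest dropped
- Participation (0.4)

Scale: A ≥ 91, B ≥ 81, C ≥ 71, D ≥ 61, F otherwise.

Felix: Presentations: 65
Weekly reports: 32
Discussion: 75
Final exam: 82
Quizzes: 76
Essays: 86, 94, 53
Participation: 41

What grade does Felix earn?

Essays: drop 53 → average of remaining 2 = 180/2 = 90
Weighted total:
  Presentations 65 × 0.06 = 3.9
  Weekly reports 32 × 0.09 = 2.88
  Discussion 75 × 0.13 = 9.75
  Final exam 82 × 0.05 = 4.1
  Quizzes 76 × 0.09 = 6.84
  Essays 90 × 0.18 = 16.2
  Participation 41 × 0.4 = 16.4
Sum = 60.07
60.07 < 61 → F

F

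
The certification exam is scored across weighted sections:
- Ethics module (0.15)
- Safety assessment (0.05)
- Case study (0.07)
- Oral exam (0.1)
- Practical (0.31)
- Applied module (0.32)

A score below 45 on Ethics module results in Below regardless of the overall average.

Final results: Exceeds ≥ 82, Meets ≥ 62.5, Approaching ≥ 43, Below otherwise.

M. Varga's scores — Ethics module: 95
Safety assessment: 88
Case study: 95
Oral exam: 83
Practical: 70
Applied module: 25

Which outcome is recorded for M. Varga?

Ethics module score 95 ≥ 45: minimum met.
Weighted total:
  Ethics module 95 × 0.15 = 14.25
  Safety assessment 88 × 0.05 = 4.4
  Case study 95 × 0.07 = 6.65
  Oral exam 83 × 0.1 = 8.3
  Practical 70 × 0.31 = 21.7
  Applied module 25 × 0.32 = 8
Sum = 63.3
63.3 is ≥ 62.5 and < 82 → Meets

Meets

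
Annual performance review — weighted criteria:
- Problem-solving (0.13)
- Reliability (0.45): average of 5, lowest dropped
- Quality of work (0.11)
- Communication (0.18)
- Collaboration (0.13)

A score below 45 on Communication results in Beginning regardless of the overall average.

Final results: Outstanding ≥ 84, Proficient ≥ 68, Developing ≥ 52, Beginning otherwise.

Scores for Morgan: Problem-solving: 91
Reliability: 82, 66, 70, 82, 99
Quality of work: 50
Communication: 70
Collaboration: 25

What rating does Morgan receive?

Proficient

Reliability: drop 66 → average of remaining 4 = 333/4 = 83.25
Communication score 70 ≥ 45: minimum met.
Weighted total:
  Problem-solving 91 × 0.13 = 11.83
  Reliability 83.25 × 0.45 = 37.4625
  Quality of work 50 × 0.11 = 5.5
  Communication 70 × 0.18 = 12.6
  Collaboration 25 × 0.13 = 3.25
Sum = 70.6425
70.6425 is ≥ 68 and < 84 → Proficient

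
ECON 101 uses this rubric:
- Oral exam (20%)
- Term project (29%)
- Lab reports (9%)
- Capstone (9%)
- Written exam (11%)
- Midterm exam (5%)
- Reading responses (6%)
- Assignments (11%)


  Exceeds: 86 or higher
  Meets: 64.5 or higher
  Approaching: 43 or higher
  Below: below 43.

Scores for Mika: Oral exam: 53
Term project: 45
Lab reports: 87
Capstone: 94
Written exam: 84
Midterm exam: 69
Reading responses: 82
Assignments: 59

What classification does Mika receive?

Weighted total:
  Oral exam 53 × 0.2 = 10.6
  Term project 45 × 0.29 = 13.05
  Lab reports 87 × 0.09 = 7.83
  Capstone 94 × 0.09 = 8.46
  Written exam 84 × 0.11 = 9.24
  Midterm exam 69 × 0.05 = 3.45
  Reading responses 82 × 0.06 = 4.92
  Assignments 59 × 0.11 = 6.49
Sum = 64.04
64.04 is ≥ 43 and < 64.5 → Approaching

Approaching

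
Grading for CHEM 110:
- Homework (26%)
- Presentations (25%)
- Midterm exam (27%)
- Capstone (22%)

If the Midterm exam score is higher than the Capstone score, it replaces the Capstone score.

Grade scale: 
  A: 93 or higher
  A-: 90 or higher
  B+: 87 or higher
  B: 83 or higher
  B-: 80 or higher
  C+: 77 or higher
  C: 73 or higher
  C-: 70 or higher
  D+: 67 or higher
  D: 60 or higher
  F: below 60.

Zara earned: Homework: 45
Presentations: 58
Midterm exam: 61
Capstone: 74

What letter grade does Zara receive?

F

Midterm exam (61) ≤ Capstone (74), so Capstone stays at 74.
Weighted total:
  Homework 45 × 0.26 = 11.7
  Presentations 58 × 0.25 = 14.5
  Midterm exam 61 × 0.27 = 16.47
  Capstone 74 × 0.22 = 16.28
Sum = 58.95
58.95 < 60 → F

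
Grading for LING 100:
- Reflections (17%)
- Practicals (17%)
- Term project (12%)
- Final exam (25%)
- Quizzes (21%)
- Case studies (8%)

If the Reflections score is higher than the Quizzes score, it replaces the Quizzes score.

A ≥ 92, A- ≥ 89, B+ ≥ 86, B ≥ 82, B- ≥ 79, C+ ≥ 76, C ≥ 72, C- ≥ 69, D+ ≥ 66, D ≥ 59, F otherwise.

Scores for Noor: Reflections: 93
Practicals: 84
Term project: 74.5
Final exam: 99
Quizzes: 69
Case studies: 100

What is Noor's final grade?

A-

Reflections (93) > Quizzes (69), so Quizzes counts as 93.
Weighted total:
  Reflections 93 × 0.17 = 15.81
  Practicals 84 × 0.17 = 14.28
  Term project 74.5 × 0.12 = 8.94
  Final exam 99 × 0.25 = 24.75
  Quizzes 93 × 0.21 = 19.53
  Case studies 100 × 0.08 = 8
Sum = 91.31
91.31 is ≥ 89 and < 92 → A-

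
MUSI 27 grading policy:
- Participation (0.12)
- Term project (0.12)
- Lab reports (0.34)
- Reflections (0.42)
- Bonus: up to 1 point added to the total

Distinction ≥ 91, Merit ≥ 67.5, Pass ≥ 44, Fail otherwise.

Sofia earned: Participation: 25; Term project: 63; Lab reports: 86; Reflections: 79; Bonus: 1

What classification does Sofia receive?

Merit

Weighted total:
  Participation 25 × 0.12 = 3
  Term project 63 × 0.12 = 7.56
  Lab reports 86 × 0.34 = 29.24
  Reflections 79 × 0.42 = 33.18
Sum = 72.98
Bonus: 72.98 + 1 = 73.98
73.98 is ≥ 67.5 and < 91 → Merit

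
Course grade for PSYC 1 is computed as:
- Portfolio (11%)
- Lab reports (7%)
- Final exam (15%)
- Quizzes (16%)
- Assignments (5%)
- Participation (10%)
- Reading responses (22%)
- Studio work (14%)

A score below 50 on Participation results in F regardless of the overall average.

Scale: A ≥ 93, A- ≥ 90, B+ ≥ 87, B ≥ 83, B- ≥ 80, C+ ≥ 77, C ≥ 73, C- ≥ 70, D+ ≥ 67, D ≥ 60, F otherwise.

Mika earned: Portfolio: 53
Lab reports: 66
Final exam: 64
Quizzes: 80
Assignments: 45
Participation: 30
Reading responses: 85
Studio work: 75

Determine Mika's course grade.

Participation score 30 < 50: minimum not met.
Weighted total:
  Portfolio 53 × 0.11 = 5.83
  Lab reports 66 × 0.07 = 4.62
  Final exam 64 × 0.15 = 9.6
  Quizzes 80 × 0.16 = 12.8
  Assignments 45 × 0.05 = 2.25
  Participation 30 × 0.1 = 3
  Reading responses 85 × 0.22 = 18.7
  Studio work 75 × 0.14 = 10.5
Sum = 67.3
Because the Participation minimum was not met, the result is F.

F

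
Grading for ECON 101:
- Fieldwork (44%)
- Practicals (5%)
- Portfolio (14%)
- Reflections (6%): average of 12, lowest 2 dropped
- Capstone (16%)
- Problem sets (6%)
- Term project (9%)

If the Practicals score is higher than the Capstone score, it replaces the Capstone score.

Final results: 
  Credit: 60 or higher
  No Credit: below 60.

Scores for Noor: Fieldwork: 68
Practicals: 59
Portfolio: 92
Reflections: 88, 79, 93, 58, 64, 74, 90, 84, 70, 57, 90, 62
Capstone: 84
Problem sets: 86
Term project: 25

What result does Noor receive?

Credit

Reflections: drop 57, 58 → average of remaining 10 = 794/10 = 79.4
Practicals (59) ≤ Capstone (84), so Capstone stays at 84.
Weighted total:
  Fieldwork 68 × 0.44 = 29.92
  Practicals 59 × 0.05 = 2.95
  Portfolio 92 × 0.14 = 12.88
  Reflections 79.4 × 0.06 = 4.764
  Capstone 84 × 0.16 = 13.44
  Problem sets 86 × 0.06 = 5.16
  Term project 25 × 0.09 = 2.25
Sum = 71.364
71.364 ≥ 60 → Credit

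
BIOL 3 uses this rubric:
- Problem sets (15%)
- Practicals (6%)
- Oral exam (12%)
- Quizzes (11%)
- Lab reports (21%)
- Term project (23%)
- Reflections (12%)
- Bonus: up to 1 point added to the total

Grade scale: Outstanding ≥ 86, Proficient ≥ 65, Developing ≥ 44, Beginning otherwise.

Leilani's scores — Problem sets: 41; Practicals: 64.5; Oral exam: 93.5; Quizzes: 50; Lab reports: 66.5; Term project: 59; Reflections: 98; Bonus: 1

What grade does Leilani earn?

Weighted total:
  Problem sets 41 × 0.15 = 6.15
  Practicals 64.5 × 0.06 = 3.87
  Oral exam 93.5 × 0.12 = 11.22
  Quizzes 50 × 0.11 = 5.5
  Lab reports 66.5 × 0.21 = 13.965
  Term project 59 × 0.23 = 13.57
  Reflections 98 × 0.12 = 11.76
Sum = 66.035
Bonus: 66.035 + 1 = 67.035
67.035 is ≥ 65 and < 86 → Proficient

Proficient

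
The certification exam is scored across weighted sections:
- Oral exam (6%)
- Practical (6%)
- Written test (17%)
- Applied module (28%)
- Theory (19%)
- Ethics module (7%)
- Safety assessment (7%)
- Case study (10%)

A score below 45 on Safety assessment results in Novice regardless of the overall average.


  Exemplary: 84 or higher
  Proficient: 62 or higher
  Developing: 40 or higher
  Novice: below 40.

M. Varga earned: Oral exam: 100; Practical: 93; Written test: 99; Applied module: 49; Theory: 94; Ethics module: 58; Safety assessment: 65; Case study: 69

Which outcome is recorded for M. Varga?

Safety assessment score 65 ≥ 45: minimum met.
Weighted total:
  Oral exam 100 × 0.06 = 6
  Practical 93 × 0.06 = 5.58
  Written test 99 × 0.17 = 16.83
  Applied module 49 × 0.28 = 13.72
  Theory 94 × 0.19 = 17.86
  Ethics module 58 × 0.07 = 4.06
  Safety assessment 65 × 0.07 = 4.55
  Case study 69 × 0.1 = 6.9
Sum = 75.5
75.5 is ≥ 62 and < 84 → Proficient

Proficient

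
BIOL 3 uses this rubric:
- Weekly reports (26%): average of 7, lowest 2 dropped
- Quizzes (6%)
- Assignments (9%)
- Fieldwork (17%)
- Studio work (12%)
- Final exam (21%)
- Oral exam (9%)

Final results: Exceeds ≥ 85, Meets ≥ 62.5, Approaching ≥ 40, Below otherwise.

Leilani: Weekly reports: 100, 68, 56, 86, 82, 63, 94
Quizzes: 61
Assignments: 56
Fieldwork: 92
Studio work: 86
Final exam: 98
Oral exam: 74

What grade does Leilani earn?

Meets

Weekly reports: drop 56, 63 → average of remaining 5 = 430/5 = 86
Weighted total:
  Weekly reports 86 × 0.26 = 22.36
  Quizzes 61 × 0.06 = 3.66
  Assignments 56 × 0.09 = 5.04
  Fieldwork 92 × 0.17 = 15.64
  Studio work 86 × 0.12 = 10.32
  Final exam 98 × 0.21 = 20.58
  Oral exam 74 × 0.09 = 6.66
Sum = 84.26
84.26 is ≥ 62.5 and < 85 → Meets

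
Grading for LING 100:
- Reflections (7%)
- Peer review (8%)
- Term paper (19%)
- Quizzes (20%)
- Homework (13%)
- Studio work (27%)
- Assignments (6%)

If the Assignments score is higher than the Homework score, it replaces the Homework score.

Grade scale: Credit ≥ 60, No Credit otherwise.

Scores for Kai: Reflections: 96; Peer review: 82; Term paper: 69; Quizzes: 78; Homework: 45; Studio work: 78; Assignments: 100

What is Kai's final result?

Credit

Assignments (100) > Homework (45), so Homework counts as 100.
Weighted total:
  Reflections 96 × 0.07 = 6.72
  Peer review 82 × 0.08 = 6.56
  Term paper 69 × 0.19 = 13.11
  Quizzes 78 × 0.2 = 15.6
  Homework 100 × 0.13 = 13
  Studio work 78 × 0.27 = 21.06
  Assignments 100 × 0.06 = 6
Sum = 82.05
82.05 ≥ 60 → Credit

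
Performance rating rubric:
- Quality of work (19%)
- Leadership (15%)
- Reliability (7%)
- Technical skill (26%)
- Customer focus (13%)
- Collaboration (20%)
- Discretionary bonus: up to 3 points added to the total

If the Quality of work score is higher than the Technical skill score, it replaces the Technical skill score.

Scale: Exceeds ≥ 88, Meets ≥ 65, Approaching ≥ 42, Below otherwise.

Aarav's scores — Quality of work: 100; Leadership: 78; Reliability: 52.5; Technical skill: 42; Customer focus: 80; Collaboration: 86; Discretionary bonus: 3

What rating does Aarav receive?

Exceeds

Quality of work (100) > Technical skill (42), so Technical skill counts as 100.
Weighted total:
  Quality of work 100 × 0.19 = 19
  Leadership 78 × 0.15 = 11.7
  Reliability 52.5 × 0.07 = 3.675
  Technical skill 100 × 0.26 = 26
  Customer focus 80 × 0.13 = 10.4
  Collaboration 86 × 0.2 = 17.2
Sum = 87.975
Discretionary bonus: 87.975 + 3 = 90.975
90.975 ≥ 88 → Exceeds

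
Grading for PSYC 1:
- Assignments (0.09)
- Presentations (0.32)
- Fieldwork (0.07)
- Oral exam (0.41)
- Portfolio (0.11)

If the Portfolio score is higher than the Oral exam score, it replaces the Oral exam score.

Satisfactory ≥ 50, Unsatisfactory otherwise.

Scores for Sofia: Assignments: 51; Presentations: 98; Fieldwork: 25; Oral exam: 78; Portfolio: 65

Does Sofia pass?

Portfolio (65) ≤ Oral exam (78), so Oral exam stays at 78.
Weighted total:
  Assignments 51 × 0.09 = 4.59
  Presentations 98 × 0.32 = 31.36
  Fieldwork 25 × 0.07 = 1.75
  Oral exam 78 × 0.41 = 31.98
  Portfolio 65 × 0.11 = 7.15
Sum = 76.83
76.83 ≥ 50 → Satisfactory

Satisfactory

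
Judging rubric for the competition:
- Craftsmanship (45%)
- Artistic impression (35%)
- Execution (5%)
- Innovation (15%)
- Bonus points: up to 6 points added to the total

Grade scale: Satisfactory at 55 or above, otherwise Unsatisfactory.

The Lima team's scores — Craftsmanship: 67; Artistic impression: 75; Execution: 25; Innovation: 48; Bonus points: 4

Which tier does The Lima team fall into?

Weighted total:
  Craftsmanship 67 × 0.45 = 30.15
  Artistic impression 75 × 0.35 = 26.25
  Execution 25 × 0.05 = 1.25
  Innovation 48 × 0.15 = 7.2
Sum = 64.85
Bonus points: 64.85 + 4 = 68.85
68.85 ≥ 55 → Satisfactory

Satisfactory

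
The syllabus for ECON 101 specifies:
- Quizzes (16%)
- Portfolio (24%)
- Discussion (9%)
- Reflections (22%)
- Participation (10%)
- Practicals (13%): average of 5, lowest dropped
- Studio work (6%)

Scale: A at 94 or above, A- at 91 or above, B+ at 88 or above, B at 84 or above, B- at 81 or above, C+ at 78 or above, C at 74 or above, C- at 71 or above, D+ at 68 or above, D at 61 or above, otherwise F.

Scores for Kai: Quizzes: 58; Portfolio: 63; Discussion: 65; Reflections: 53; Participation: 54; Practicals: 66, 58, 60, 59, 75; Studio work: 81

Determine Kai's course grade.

F

Practicals: drop 58 → average of remaining 4 = 260/4 = 65
Weighted total:
  Quizzes 58 × 0.16 = 9.28
  Portfolio 63 × 0.24 = 15.12
  Discussion 65 × 0.09 = 5.85
  Reflections 53 × 0.22 = 11.66
  Participation 54 × 0.1 = 5.4
  Practicals 65 × 0.13 = 8.45
  Studio work 81 × 0.06 = 4.86
Sum = 60.62
60.62 < 61 → F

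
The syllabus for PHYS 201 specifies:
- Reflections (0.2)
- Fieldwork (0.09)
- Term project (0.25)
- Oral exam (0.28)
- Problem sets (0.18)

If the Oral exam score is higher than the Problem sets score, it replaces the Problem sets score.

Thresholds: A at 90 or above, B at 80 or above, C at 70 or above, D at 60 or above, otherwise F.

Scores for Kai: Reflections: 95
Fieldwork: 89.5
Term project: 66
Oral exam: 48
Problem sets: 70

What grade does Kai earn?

D

Oral exam (48) ≤ Problem sets (70), so Problem sets stays at 70.
Weighted total:
  Reflections 95 × 0.2 = 19
  Fieldwork 89.5 × 0.09 = 8.055
  Term project 66 × 0.25 = 16.5
  Oral exam 48 × 0.28 = 13.44
  Problem sets 70 × 0.18 = 12.6
Sum = 69.595
69.595 is ≥ 60 and < 70 → D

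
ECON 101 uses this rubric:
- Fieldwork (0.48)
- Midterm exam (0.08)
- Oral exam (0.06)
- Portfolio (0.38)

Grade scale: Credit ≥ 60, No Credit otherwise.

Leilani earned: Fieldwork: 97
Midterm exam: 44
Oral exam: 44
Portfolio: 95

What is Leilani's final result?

Credit

Weighted total:
  Fieldwork 97 × 0.48 = 46.56
  Midterm exam 44 × 0.08 = 3.52
  Oral exam 44 × 0.06 = 2.64
  Portfolio 95 × 0.38 = 36.1
Sum = 88.82
88.82 ≥ 60 → Credit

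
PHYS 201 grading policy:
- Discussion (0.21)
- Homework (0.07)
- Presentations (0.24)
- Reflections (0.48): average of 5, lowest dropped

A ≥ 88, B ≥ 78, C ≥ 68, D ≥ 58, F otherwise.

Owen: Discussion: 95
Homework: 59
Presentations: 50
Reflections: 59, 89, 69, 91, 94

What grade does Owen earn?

Reflections: drop 59 → average of remaining 4 = 343/4 = 85.75
Weighted total:
  Discussion 95 × 0.21 = 19.95
  Homework 59 × 0.07 = 4.13
  Presentations 50 × 0.24 = 12
  Reflections 85.75 × 0.48 = 41.16
Sum = 77.24
77.24 is ≥ 68 and < 78 → C

C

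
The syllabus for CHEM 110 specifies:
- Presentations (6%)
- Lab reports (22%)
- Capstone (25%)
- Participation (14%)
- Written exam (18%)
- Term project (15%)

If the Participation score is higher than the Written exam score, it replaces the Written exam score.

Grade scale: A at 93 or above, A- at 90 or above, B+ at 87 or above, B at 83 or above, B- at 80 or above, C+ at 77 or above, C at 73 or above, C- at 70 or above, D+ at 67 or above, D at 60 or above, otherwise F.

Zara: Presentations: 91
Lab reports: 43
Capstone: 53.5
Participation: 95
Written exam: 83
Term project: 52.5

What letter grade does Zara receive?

Participation (95) > Written exam (83), so Written exam counts as 95.
Weighted total:
  Presentations 91 × 0.06 = 5.46
  Lab reports 43 × 0.22 = 9.46
  Capstone 53.5 × 0.25 = 13.375
  Participation 95 × 0.14 = 13.3
  Written exam 95 × 0.18 = 17.1
  Term project 52.5 × 0.15 = 7.875
Sum = 66.57
66.57 is ≥ 60 and < 67 → D

D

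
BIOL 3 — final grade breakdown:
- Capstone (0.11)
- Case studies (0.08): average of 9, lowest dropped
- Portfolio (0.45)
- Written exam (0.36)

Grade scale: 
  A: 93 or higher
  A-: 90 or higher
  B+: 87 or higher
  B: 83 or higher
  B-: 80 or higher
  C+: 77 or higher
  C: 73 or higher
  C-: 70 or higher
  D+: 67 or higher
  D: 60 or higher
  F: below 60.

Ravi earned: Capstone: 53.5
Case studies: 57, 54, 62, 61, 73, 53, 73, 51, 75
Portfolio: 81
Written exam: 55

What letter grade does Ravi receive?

D+

Case studies: drop 51 → average of remaining 8 = 508/8 = 63.5
Weighted total:
  Capstone 53.5 × 0.11 = 5.885
  Case studies 63.5 × 0.08 = 5.08
  Portfolio 81 × 0.45 = 36.45
  Written exam 55 × 0.36 = 19.8
Sum = 67.215
67.215 is ≥ 67 and < 70 → D+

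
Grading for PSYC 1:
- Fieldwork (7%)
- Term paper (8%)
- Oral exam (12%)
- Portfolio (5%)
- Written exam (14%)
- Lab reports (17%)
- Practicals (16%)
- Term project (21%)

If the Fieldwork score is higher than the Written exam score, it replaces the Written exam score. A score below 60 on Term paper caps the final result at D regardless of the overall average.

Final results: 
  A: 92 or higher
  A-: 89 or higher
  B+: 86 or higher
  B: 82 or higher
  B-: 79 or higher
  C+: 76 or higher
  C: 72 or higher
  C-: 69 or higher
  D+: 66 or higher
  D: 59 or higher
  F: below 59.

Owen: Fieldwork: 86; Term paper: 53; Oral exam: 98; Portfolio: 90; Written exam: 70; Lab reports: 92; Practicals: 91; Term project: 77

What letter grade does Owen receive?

D

Fieldwork (86) > Written exam (70), so Written exam counts as 86.
Term paper score 53 < 60: minimum not met.
Weighted total:
  Fieldwork 86 × 0.07 = 6.02
  Term paper 53 × 0.08 = 4.24
  Oral exam 98 × 0.12 = 11.76
  Portfolio 90 × 0.05 = 4.5
  Written exam 86 × 0.14 = 12.04
  Lab reports 92 × 0.17 = 15.64
  Practicals 91 × 0.16 = 14.56
  Term project 77 × 0.21 = 16.17
Sum = 84.93
84.93 would be B; cap at D applies → D.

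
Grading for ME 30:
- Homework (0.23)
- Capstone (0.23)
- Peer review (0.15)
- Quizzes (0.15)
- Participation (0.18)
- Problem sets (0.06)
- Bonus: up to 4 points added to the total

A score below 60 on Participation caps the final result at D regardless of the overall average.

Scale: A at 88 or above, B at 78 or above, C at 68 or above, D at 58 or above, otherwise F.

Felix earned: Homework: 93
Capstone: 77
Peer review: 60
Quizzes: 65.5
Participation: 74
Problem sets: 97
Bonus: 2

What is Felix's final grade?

Participation score 74 ≥ 60: minimum met.
Weighted total:
  Homework 93 × 0.23 = 21.39
  Capstone 77 × 0.23 = 17.71
  Peer review 60 × 0.15 = 9
  Quizzes 65.5 × 0.15 = 9.825
  Participation 74 × 0.18 = 13.32
  Problem sets 97 × 0.06 = 5.82
Sum = 77.065
Bonus: 77.065 + 2 = 79.065
79.065 is ≥ 78 and < 88 → B

B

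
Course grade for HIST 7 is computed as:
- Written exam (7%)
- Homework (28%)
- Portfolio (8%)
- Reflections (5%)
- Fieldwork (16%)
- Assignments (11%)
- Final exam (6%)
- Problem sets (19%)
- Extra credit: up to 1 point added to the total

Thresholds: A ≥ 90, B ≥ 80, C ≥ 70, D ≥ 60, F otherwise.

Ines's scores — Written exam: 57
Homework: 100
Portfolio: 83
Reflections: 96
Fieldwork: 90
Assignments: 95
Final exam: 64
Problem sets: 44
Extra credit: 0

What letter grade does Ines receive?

B

Weighted total:
  Written exam 57 × 0.07 = 3.99
  Homework 100 × 0.28 = 28
  Portfolio 83 × 0.08 = 6.64
  Reflections 96 × 0.05 = 4.8
  Fieldwork 90 × 0.16 = 14.4
  Assignments 95 × 0.11 = 10.45
  Final exam 64 × 0.06 = 3.84
  Problem sets 44 × 0.19 = 8.36
Sum = 80.48
Extra credit: 80.48 + 0 = 80.48
80.48 is ≥ 80 and < 90 → B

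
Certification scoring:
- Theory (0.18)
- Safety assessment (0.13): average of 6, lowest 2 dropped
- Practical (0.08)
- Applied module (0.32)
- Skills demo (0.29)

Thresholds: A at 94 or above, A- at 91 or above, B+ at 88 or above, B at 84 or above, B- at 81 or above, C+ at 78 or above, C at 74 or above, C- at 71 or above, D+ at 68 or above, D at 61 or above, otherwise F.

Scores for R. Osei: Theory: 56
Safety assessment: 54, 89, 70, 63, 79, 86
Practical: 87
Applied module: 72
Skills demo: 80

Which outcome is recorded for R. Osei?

Safety assessment: drop 54, 63 → average of remaining 4 = 324/4 = 81
Weighted total:
  Theory 56 × 0.18 = 10.08
  Safety assessment 81 × 0.13 = 10.53
  Practical 87 × 0.08 = 6.96
  Applied module 72 × 0.32 = 23.04
  Skills demo 80 × 0.29 = 23.2
Sum = 73.81
73.81 is ≥ 71 and < 74 → C-

C-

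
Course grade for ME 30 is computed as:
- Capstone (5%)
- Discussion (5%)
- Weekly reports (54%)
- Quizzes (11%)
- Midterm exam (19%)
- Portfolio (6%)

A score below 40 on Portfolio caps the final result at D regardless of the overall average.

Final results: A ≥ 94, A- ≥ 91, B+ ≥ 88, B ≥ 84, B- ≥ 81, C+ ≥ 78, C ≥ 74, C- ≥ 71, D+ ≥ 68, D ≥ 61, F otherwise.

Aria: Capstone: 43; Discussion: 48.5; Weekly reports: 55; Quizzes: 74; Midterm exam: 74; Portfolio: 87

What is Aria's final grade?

D

Portfolio score 87 ≥ 40: minimum met.
Weighted total:
  Capstone 43 × 0.05 = 2.15
  Discussion 48.5 × 0.05 = 2.425
  Weekly reports 55 × 0.54 = 29.7
  Quizzes 74 × 0.11 = 8.14
  Midterm exam 74 × 0.19 = 14.06
  Portfolio 87 × 0.06 = 5.22
Sum = 61.695
61.695 is ≥ 61 and < 68 → D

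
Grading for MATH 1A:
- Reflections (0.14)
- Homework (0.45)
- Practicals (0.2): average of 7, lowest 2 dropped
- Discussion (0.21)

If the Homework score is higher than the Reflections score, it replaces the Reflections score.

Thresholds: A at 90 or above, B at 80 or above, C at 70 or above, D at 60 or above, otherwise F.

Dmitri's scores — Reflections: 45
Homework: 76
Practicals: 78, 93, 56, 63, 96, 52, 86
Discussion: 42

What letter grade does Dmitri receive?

C

Practicals: drop 52, 56 → average of remaining 5 = 416/5 = 83.2
Homework (76) > Reflections (45), so Reflections counts as 76.
Weighted total:
  Reflections 76 × 0.14 = 10.64
  Homework 76 × 0.45 = 34.2
  Practicals 83.2 × 0.2 = 16.64
  Discussion 42 × 0.21 = 8.82
Sum = 70.3
70.3 is ≥ 70 and < 80 → C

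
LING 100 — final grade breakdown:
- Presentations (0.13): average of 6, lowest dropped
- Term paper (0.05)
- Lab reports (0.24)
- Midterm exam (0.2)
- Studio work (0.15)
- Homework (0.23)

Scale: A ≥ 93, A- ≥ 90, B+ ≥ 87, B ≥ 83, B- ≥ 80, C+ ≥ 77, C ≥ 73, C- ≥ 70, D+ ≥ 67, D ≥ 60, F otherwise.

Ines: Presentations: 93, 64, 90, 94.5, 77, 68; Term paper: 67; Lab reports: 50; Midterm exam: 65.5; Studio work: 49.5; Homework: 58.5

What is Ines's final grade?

D

Presentations: drop 64 → average of remaining 5 = 422.5/5 = 84.5
Weighted total:
  Presentations 84.5 × 0.13 = 10.985
  Term paper 67 × 0.05 = 3.35
  Lab reports 50 × 0.24 = 12
  Midterm exam 65.5 × 0.2 = 13.1
  Studio work 49.5 × 0.15 = 7.425
  Homework 58.5 × 0.23 = 13.455
Sum = 60.315
60.315 is ≥ 60 and < 67 → D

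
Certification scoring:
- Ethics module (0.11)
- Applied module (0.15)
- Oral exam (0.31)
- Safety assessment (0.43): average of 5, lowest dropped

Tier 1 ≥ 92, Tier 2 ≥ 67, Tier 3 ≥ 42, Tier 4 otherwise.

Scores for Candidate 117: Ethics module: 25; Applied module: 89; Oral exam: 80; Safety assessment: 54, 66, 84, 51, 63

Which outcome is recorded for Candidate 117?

Safety assessment: drop 51 → average of remaining 4 = 267/4 = 66.75
Weighted total:
  Ethics module 25 × 0.11 = 2.75
  Applied module 89 × 0.15 = 13.35
  Oral exam 80 × 0.31 = 24.8
  Safety assessment 66.75 × 0.43 = 28.7025
Sum = 69.6025
69.6025 is ≥ 67 and < 92 → Tier 2

Tier 2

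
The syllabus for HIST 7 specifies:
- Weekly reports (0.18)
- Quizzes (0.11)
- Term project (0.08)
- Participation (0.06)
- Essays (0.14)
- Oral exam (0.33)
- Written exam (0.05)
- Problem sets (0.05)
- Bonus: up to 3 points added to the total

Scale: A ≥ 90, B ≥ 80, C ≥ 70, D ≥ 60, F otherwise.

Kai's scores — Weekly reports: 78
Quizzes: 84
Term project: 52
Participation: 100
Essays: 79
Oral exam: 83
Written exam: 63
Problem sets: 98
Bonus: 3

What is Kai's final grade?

Weighted total:
  Weekly reports 78 × 0.18 = 14.04
  Quizzes 84 × 0.11 = 9.24
  Term project 52 × 0.08 = 4.16
  Participation 100 × 0.06 = 6
  Essays 79 × 0.14 = 11.06
  Oral exam 83 × 0.33 = 27.39
  Written exam 63 × 0.05 = 3.15
  Problem sets 98 × 0.05 = 4.9
Sum = 79.94
Bonus: 79.94 + 3 = 82.94
82.94 is ≥ 80 and < 90 → B

B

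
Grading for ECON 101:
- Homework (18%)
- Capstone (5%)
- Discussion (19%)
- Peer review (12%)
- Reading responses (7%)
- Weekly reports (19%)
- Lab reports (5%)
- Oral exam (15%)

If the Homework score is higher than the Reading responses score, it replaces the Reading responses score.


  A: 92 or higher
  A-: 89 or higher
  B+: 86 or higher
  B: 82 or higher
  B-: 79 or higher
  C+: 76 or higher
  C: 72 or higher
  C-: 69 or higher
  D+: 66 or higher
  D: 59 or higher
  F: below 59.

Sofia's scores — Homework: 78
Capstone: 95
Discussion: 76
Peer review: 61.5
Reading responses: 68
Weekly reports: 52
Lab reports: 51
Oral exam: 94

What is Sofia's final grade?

C

Homework (78) > Reading responses (68), so Reading responses counts as 78.
Weighted total:
  Homework 78 × 0.18 = 14.04
  Capstone 95 × 0.05 = 4.75
  Discussion 76 × 0.19 = 14.44
  Peer review 61.5 × 0.12 = 7.38
  Reading responses 78 × 0.07 = 5.46
  Weekly reports 52 × 0.19 = 9.88
  Lab reports 51 × 0.05 = 2.55
  Oral exam 94 × 0.15 = 14.1
Sum = 72.6
72.6 is ≥ 72 and < 76 → C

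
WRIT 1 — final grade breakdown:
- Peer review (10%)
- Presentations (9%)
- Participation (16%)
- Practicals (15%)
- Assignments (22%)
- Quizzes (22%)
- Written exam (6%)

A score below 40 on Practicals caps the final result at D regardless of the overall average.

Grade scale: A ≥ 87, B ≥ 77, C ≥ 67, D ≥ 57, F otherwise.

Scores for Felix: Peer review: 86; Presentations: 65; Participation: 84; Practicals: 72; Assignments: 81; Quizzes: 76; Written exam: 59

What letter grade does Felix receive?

C

Practicals score 72 ≥ 40: minimum met.
Weighted total:
  Peer review 86 × 0.1 = 8.6
  Presentations 65 × 0.09 = 5.85
  Participation 84 × 0.16 = 13.44
  Practicals 72 × 0.15 = 10.8
  Assignments 81 × 0.22 = 17.82
  Quizzes 76 × 0.22 = 16.72
  Written exam 59 × 0.06 = 3.54
Sum = 76.77
76.77 is ≥ 67 and < 77 → C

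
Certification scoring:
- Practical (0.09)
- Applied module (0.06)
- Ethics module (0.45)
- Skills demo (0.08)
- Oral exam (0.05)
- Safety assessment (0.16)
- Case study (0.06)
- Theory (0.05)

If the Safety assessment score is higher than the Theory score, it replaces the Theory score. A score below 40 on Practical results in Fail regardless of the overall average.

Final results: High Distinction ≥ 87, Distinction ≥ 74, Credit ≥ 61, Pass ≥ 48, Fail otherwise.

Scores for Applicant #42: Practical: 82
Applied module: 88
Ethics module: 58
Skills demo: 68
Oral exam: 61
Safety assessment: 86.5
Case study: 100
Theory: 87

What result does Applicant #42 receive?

Safety assessment (86.5) ≤ Theory (87), so Theory stays at 87.
Practical score 82 ≥ 40: minimum met.
Weighted total:
  Practical 82 × 0.09 = 7.38
  Applied module 88 × 0.06 = 5.28
  Ethics module 58 × 0.45 = 26.1
  Skills demo 68 × 0.08 = 5.44
  Oral exam 61 × 0.05 = 3.05
  Safety assessment 86.5 × 0.16 = 13.84
  Case study 100 × 0.06 = 6
  Theory 87 × 0.05 = 4.35
Sum = 71.44
71.44 is ≥ 61 and < 74 → Credit

Credit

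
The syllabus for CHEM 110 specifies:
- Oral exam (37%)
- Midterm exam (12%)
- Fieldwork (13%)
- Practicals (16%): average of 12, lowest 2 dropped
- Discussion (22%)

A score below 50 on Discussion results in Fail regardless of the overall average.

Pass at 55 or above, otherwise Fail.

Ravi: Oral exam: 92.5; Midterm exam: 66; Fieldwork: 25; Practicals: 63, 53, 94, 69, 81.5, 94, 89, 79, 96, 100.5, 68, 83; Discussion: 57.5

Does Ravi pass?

Pass

Practicals: drop 53, 63 → average of remaining 10 = 854/10 = 85.4
Discussion score 57.5 ≥ 50: minimum met.
Weighted total:
  Oral exam 92.5 × 0.37 = 34.225
  Midterm exam 66 × 0.12 = 7.92
  Fieldwork 25 × 0.13 = 3.25
  Practicals 85.4 × 0.16 = 13.664
  Discussion 57.5 × 0.22 = 12.65
Sum = 71.709
71.709 ≥ 55 → Pass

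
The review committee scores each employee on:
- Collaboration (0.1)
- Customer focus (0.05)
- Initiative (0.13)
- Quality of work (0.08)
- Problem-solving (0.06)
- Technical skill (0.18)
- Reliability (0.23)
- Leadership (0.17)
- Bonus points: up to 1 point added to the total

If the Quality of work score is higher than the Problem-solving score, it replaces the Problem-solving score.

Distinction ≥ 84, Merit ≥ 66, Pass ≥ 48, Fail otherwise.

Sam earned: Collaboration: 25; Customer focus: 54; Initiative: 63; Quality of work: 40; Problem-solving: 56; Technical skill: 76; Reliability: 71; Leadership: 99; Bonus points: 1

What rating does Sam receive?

Quality of work (40) ≤ Problem-solving (56), so Problem-solving stays at 56.
Weighted total:
  Collaboration 25 × 0.1 = 2.5
  Customer focus 54 × 0.05 = 2.7
  Initiative 63 × 0.13 = 8.19
  Quality of work 40 × 0.08 = 3.2
  Problem-solving 56 × 0.06 = 3.36
  Technical skill 76 × 0.18 = 13.68
  Reliability 71 × 0.23 = 16.33
  Leadership 99 × 0.17 = 16.83
Sum = 66.79
Bonus points: 66.79 + 1 = 67.79
67.79 is ≥ 66 and < 84 → Merit

Merit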